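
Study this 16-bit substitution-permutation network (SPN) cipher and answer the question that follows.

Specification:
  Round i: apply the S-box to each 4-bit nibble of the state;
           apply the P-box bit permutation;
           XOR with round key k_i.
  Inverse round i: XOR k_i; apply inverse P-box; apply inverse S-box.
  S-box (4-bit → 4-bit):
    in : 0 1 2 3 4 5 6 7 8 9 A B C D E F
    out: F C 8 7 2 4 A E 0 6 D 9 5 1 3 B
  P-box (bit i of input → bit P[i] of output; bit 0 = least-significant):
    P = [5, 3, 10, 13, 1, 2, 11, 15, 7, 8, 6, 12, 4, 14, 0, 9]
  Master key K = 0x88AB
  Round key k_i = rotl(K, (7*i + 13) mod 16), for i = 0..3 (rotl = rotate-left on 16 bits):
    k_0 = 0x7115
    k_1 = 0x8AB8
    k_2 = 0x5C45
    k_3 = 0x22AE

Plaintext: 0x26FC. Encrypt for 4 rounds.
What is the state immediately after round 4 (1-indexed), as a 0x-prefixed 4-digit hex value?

0xE80E

s_0 = plaintext = 0x26FC
s_1 = Round(s_0, k_0) = 0xE633
s_2 = Round(s_1, k_1) = 0xD786
s_3 = Round(s_2, k_2) = 0x6D1D
s_4 = Round(s_3, k_3) = 0xE80E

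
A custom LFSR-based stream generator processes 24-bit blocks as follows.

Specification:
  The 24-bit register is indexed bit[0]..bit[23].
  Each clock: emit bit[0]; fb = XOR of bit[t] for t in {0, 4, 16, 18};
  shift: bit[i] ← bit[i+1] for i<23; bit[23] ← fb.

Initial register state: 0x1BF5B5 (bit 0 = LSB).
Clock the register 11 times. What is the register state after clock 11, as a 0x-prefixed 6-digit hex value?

reg_0 = 0x1BF5B5
clock 1: out=1, reg = 0x8DFADA
clock 2: out=0, reg = 0xC6FD6D
clock 3: out=1, reg = 0x637EB6
clock 4: out=0, reg = 0x31BF5B
clock 5: out=1, reg = 0x98DFAD
clock 6: out=1, reg = 0xCC6FD6
clock 7: out=0, reg = 0x6637EB
clock 8: out=1, reg = 0x331BF5
clock 9: out=1, reg = 0x998DFA
clock 10: out=0, reg = 0x4CC6FD
clock 11: out=1, reg = 0xA6637E

0xA6637E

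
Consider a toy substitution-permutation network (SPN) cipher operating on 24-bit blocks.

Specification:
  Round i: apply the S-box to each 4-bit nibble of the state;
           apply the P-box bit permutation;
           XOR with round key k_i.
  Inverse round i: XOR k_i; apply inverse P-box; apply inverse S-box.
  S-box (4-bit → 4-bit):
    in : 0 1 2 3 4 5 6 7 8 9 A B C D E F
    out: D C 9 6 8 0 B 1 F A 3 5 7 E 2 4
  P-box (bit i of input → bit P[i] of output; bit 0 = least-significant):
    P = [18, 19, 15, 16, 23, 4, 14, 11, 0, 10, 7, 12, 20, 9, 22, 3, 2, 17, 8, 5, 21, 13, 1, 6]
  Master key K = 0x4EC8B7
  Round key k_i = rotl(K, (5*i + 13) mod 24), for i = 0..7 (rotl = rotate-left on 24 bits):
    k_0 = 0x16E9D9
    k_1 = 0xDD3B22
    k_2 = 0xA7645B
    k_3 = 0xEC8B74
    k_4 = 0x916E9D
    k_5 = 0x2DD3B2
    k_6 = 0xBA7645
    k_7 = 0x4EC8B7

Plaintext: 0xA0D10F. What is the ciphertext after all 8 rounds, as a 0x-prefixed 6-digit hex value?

0x208040

s_0 = plaintext = 0xA0D10F
s_1 = Round(s_0, k_0) = 0xF61275
s_2 = Round(s_1, k_1) = 0x1F2B0D
s_3 = Round(s_2, k_2) = 0x3EAD90
s_4 = Round(s_3, k_3) = 0xFB35E6
s_5 = Round(s_4, k_4) = 0xDC6D8B
s_6 = Round(s_5, k_5) = 0xBB2C6C
s_7 = Round(s_6, k_6) = 0x06FBDA
s_8 = Round(s_7, k_7) = 0x208040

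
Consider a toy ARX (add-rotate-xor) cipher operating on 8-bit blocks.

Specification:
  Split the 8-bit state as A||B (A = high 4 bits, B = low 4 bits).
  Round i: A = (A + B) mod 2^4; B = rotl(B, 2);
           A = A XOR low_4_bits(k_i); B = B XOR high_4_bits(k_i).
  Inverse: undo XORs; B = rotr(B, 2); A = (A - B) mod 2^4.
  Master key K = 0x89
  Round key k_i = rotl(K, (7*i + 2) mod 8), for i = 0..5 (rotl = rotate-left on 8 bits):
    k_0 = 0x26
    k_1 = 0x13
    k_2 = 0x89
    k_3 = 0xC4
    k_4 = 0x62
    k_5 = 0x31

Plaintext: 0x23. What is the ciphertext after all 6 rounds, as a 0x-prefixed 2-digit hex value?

0xDE

s_0 = plaintext = 0x23
s_1 = Round(s_0, k_0) = 0x3E
s_2 = Round(s_1, k_1) = 0x2A
s_3 = Round(s_2, k_2) = 0x52
s_4 = Round(s_3, k_3) = 0x34
s_5 = Round(s_4, k_4) = 0x57
s_6 = Round(s_5, k_5) = 0xDE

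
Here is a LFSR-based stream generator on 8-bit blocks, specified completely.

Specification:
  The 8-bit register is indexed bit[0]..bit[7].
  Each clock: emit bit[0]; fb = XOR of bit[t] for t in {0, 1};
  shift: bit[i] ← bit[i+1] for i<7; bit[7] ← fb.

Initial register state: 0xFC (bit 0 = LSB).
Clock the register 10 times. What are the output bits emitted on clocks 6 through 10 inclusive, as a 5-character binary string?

11101

reg_0 = 0xFC
clock 1: out=0, reg = 0x7E
clock 2: out=0, reg = 0xBF
clock 3: out=1, reg = 0x5F
clock 4: out=1, reg = 0x2F
clock 5: out=1, reg = 0x17
clock 6: out=1, reg = 0x0B
clock 7: out=1, reg = 0x05
clock 8: out=1, reg = 0x82
clock 9: out=0, reg = 0xC1
clock 10: out=1, reg = 0xE0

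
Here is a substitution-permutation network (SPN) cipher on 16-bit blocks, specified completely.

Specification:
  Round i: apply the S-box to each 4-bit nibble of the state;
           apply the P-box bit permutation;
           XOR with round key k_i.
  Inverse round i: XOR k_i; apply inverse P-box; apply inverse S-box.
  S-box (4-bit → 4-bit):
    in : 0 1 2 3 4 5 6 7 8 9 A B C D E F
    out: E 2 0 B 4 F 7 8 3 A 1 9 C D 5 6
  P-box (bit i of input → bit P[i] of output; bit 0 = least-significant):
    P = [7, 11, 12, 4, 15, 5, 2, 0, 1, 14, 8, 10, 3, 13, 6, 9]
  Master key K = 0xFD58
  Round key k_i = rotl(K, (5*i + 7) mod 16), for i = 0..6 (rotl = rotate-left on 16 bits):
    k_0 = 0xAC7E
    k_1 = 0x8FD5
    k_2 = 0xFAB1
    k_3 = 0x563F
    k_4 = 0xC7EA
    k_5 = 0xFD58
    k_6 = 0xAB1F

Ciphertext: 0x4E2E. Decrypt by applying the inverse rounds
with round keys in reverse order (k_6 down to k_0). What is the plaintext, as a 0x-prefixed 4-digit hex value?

s_0 = ciphertext = 0x4E2E
s_1 = InvRound(s_0, k_6) = 0x1037
s_2 = InvRound(s_1, k_5) = 0x6551
s_3 = InvRound(s_2, k_4) = 0x3A3B
s_4 = InvRound(s_3, k_3) = 0x1941
s_5 = InvRound(s_4, k_2) = 0x0F8B
s_6 = InvRound(s_5, k_1) = 0xEAE7
s_7 = InvRound(s_6, k_0) = 0xB97B

0xB97B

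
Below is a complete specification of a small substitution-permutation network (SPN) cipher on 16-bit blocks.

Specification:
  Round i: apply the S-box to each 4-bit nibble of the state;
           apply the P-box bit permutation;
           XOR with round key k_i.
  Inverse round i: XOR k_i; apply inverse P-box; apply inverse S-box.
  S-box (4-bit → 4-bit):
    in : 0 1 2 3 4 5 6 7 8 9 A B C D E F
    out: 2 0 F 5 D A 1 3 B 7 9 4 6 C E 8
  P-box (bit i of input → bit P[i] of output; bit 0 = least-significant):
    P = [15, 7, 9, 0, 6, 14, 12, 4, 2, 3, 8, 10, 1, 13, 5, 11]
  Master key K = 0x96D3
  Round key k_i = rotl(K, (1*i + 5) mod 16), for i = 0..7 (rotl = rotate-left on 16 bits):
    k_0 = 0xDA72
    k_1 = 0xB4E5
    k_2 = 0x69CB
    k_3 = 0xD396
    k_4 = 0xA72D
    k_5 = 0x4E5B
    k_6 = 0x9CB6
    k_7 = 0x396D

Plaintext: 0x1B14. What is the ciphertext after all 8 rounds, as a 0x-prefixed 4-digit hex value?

s_0 = plaintext = 0x1B14
s_1 = Round(s_0, k_0) = 0x5973
s_2 = Round(s_1, k_1) = 0x5FA9
s_3 = Round(s_2, k_2) = 0xC71B
s_4 = Round(s_3, k_3) = 0xF1BA
s_5 = Round(s_4, k_4) = 0x3F2C
s_6 = Round(s_5, k_5) = 0x18A9
s_7 = Round(s_6, k_6) = 0x1A6A
s_8 = Round(s_7, k_7) = 0xBD28

0xBD28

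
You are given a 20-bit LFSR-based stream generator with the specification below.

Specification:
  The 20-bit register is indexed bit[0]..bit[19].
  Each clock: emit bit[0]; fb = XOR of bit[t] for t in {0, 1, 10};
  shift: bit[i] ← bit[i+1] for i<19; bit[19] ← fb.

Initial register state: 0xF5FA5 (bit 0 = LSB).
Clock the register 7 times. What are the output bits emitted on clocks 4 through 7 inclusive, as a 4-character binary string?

reg_0 = 0xF5FA5
clock 1: out=1, reg = 0x7AFD2
clock 2: out=0, reg = 0x3D7E9
clock 3: out=1, reg = 0x1EBF4
clock 4: out=0, reg = 0x0F5FA
clock 5: out=0, reg = 0x07AFD
clock 6: out=1, reg = 0x83D7E
clock 7: out=0, reg = 0x41EBF

0010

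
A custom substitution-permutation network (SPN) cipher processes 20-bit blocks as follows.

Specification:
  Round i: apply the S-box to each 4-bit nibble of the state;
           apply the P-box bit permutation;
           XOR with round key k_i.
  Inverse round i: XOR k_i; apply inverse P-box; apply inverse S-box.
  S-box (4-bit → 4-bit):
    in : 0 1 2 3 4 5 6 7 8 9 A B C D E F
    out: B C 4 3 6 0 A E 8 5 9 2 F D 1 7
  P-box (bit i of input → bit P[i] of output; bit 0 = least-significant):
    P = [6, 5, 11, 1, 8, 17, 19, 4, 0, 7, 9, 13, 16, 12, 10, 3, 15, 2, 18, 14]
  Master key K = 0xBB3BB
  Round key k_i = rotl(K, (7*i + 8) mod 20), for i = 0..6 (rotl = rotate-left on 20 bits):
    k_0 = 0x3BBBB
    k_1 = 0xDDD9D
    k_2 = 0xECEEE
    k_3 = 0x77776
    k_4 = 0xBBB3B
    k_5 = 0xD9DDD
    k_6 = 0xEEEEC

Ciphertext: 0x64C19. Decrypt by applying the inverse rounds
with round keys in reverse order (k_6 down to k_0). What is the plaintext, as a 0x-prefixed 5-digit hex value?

0x791C0

s_0 = ciphertext = 0x64C19
s_1 = InvRound(s_0, k_6) = 0x35C13
s_2 = InvRound(s_1, k_5) = 0xC8BFA
s_3 = InvRound(s_2, k_4) = 0x230BE
s_4 = InvRound(s_3, k_3) = 0x1D4EE
s_5 = InvRound(s_4, k_2) = 0x23242
s_6 = InvRound(s_5, k_1) = 0xCDCCD
s_7 = InvRound(s_6, k_0) = 0x791C0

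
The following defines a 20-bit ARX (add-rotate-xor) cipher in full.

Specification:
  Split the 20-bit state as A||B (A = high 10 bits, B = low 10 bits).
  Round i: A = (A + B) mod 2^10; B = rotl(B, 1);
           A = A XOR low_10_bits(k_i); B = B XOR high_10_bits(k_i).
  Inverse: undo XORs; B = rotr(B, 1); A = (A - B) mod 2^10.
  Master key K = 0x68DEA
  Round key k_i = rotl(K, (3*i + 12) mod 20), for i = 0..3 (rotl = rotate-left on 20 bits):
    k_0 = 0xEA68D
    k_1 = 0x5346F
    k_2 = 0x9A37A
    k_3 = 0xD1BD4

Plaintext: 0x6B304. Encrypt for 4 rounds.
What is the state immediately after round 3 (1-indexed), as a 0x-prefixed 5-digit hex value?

s_0 = plaintext = 0x6B304
s_1 = Round(s_0, k_0) = 0x8F5A0
s_2 = Round(s_1, k_1) = 0xECA0D
s_3 = Round(s_2, k_2) = 0xB1673
s_4 = Round(s_3, k_3) = 0xBB3A1

0xB1673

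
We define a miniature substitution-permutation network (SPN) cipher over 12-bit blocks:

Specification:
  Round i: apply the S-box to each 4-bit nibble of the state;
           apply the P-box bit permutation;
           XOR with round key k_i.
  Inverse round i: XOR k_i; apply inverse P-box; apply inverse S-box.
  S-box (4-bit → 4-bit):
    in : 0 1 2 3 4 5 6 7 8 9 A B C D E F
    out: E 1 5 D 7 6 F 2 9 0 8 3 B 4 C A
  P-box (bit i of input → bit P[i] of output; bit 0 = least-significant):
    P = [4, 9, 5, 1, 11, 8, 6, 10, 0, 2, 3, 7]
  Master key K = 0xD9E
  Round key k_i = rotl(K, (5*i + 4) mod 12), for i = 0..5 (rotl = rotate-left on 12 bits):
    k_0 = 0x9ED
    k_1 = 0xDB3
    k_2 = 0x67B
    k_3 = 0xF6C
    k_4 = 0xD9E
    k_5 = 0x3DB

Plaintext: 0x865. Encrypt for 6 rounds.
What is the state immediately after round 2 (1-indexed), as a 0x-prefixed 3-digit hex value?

s_0 = plaintext = 0x865
s_1 = Round(s_0, k_0) = 0x60C
s_2 = Round(s_1, k_1) = 0xA6C
s_3 = Round(s_2, k_2) = 0x9A9
s_4 = Round(s_3, k_3) = 0xB6C
s_5 = Round(s_4, k_4) = 0x2C9
s_6 = Round(s_5, k_5) = 0xED2

0xA6C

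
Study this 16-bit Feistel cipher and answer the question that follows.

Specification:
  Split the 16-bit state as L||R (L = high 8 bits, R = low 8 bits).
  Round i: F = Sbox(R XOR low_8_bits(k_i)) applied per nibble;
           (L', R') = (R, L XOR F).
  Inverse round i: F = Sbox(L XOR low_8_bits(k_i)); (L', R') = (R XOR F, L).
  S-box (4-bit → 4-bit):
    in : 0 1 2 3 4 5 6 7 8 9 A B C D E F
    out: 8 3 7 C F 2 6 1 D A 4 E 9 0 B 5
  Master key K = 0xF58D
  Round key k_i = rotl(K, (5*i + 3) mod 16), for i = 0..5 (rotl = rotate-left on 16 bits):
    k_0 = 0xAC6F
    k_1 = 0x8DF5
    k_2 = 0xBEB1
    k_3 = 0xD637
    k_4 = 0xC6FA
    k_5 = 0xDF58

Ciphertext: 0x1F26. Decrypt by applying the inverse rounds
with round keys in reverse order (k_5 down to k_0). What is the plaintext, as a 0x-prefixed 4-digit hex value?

0xC595

s_0 = ciphertext = 0x1F26
s_1 = InvRound(s_0, k_5) = 0xD71F
s_2 = InvRound(s_1, k_4) = 0x6FD7
s_3 = InvRound(s_2, k_3) = 0xFA6F
s_4 = InvRound(s_3, k_2) = 0x91FA
s_5 = InvRound(s_4, k_1) = 0x9591
s_6 = InvRound(s_5, k_0) = 0xC595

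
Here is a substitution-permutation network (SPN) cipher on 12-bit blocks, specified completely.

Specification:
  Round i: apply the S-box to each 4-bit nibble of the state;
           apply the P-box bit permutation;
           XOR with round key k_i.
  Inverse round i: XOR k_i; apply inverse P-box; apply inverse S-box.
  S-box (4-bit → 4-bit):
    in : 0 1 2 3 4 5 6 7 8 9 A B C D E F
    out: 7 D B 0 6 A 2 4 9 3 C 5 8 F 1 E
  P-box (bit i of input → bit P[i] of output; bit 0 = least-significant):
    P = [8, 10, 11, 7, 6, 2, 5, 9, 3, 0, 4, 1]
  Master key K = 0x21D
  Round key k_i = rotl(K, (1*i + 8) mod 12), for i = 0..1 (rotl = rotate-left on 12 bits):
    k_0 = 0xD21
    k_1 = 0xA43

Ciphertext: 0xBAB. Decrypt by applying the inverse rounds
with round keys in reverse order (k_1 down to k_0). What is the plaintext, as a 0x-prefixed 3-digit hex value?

s_0 = ciphertext = 0xBAB
s_1 = InvRound(s_0, k_1) = 0xEB8
s_2 = InvRound(s_1, k_0) = 0x0C8

0x0C8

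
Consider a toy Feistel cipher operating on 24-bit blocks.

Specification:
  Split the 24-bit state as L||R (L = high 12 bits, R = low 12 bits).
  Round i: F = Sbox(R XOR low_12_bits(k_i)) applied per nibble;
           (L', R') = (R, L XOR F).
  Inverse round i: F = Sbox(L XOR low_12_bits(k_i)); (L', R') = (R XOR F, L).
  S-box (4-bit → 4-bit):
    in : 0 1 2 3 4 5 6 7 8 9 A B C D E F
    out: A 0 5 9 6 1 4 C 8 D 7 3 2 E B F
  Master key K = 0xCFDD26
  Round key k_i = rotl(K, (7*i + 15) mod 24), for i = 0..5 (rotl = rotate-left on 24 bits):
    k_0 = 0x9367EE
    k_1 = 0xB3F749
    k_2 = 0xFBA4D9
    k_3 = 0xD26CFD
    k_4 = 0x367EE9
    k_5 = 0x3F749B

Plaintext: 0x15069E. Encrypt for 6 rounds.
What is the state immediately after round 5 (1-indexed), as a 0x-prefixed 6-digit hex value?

s_0 = plaintext = 0x15069E
s_1 = Round(s_0, k_0) = 0x69E19A
s_2 = Round(s_1, k_1) = 0x19A277
s_3 = Round(s_2, k_2) = 0x2775E1
s_4 = Round(s_3, k_3) = 0x5E1F75
s_5 = Round(s_4, k_4) = 0xF75533
s_6 = Round(s_5, k_5) = 0x533F0D

0xF75533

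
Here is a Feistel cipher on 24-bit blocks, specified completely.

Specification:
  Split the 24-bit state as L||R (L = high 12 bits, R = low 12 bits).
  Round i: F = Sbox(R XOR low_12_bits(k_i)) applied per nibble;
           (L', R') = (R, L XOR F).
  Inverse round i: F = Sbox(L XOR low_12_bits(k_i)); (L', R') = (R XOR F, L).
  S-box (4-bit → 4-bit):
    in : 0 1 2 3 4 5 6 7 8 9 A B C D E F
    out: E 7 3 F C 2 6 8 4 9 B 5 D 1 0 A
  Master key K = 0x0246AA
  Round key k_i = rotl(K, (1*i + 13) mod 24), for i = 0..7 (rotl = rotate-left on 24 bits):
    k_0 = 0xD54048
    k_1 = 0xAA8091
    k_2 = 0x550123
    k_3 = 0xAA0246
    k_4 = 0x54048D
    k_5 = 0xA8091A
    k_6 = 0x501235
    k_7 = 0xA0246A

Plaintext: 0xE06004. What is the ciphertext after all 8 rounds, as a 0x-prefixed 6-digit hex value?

0x274336

s_0 = plaintext = 0xE06004
s_1 = Round(s_0, k_0) = 0x0040CB
s_2 = Round(s_1, k_1) = 0x0CBE2F
s_3 = Round(s_2, k_2) = 0xE2FA26
s_4 = Round(s_3, k_3) = 0xA26A41
s_5 = Round(s_4, k_4) = 0xA41AFB
s_6 = Round(s_5, k_5) = 0xAFB546
s_7 = Round(s_6, k_6) = 0x546274
s_8 = Round(s_7, k_7) = 0x274336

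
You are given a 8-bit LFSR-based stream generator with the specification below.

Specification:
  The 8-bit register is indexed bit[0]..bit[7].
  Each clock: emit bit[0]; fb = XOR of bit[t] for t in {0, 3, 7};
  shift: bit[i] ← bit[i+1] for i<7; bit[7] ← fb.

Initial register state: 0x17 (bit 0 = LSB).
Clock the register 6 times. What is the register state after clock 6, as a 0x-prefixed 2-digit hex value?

0x4C

reg_0 = 0x17
clock 1: out=1, reg = 0x8B
clock 2: out=1, reg = 0xC5
clock 3: out=1, reg = 0x62
clock 4: out=0, reg = 0x31
clock 5: out=1, reg = 0x98
clock 6: out=0, reg = 0x4C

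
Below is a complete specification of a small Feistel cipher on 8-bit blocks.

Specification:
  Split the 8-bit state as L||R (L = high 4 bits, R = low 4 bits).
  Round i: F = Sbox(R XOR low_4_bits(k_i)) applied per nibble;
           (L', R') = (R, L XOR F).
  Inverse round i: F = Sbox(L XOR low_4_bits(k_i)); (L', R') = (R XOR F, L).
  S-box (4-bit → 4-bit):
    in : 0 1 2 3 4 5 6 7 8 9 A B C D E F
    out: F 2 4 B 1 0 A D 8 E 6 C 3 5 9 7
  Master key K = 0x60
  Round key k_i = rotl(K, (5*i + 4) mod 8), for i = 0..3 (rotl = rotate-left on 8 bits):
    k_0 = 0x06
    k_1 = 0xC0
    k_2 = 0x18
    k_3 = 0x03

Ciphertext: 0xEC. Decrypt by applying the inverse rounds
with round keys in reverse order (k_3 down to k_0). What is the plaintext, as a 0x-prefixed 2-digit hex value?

0xFA

s_0 = ciphertext = 0xEC
s_1 = InvRound(s_0, k_3) = 0x9E
s_2 = InvRound(s_1, k_2) = 0xC9
s_3 = InvRound(s_2, k_1) = 0xAC
s_4 = InvRound(s_3, k_0) = 0xFA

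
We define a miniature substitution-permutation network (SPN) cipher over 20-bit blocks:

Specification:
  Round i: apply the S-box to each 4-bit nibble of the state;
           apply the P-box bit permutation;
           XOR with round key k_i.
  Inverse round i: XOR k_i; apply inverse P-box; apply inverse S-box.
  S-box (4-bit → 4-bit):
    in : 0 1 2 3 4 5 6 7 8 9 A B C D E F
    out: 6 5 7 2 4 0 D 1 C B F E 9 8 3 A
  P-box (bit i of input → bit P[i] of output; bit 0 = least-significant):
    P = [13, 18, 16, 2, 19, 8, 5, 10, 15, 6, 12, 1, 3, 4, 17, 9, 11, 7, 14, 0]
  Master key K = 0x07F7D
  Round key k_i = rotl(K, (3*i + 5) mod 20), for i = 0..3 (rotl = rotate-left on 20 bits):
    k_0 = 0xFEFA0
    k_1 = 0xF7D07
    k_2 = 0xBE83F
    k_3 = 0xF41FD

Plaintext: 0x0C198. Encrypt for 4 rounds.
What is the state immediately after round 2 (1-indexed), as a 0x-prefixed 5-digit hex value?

0x70430

s_0 = plaintext = 0x0C198
s_1 = Round(s_0, k_0) = 0x6382C
s_2 = Round(s_1, k_1) = 0x70430
s_3 = Round(s_2, k_2) = 0xCF12F
s_4 = Round(s_3, k_3) = 0x3DAC8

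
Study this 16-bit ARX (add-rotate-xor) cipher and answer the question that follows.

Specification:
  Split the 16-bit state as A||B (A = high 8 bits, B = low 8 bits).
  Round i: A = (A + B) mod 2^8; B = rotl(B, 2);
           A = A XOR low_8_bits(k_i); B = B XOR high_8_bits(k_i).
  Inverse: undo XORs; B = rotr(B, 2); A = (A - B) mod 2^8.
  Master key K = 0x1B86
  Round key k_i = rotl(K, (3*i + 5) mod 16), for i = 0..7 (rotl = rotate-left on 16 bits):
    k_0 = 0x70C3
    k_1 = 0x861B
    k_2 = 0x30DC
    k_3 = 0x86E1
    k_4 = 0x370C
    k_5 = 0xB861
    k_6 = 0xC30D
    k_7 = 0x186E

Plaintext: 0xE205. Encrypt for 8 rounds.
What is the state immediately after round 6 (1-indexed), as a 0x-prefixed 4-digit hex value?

0x4017

s_0 = plaintext = 0xE205
s_1 = Round(s_0, k_0) = 0x2464
s_2 = Round(s_1, k_1) = 0x9317
s_3 = Round(s_2, k_2) = 0x766C
s_4 = Round(s_3, k_3) = 0x0337
s_5 = Round(s_4, k_4) = 0x36EB
s_6 = Round(s_5, k_5) = 0x4017
s_7 = Round(s_6, k_6) = 0x5A9F
s_8 = Round(s_7, k_7) = 0x9766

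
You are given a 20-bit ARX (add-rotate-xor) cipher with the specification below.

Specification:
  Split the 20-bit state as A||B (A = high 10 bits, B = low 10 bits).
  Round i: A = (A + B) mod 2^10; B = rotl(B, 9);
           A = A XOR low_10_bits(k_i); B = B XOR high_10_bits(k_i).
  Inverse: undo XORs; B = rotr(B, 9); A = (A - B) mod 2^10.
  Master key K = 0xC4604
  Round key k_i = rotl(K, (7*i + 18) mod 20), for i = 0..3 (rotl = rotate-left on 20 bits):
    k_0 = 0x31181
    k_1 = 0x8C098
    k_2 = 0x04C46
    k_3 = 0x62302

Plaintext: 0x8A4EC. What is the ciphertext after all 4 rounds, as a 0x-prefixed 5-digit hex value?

s_0 = plaintext = 0x8A4EC
s_1 = Round(s_0, k_0) = 0xA50B2
s_2 = Round(s_1, k_1) = 0xF7A69
s_3 = Round(s_2, k_2) = 0x80727
s_4 = Round(s_3, k_3) = 0x8AA1B

0x8AA1B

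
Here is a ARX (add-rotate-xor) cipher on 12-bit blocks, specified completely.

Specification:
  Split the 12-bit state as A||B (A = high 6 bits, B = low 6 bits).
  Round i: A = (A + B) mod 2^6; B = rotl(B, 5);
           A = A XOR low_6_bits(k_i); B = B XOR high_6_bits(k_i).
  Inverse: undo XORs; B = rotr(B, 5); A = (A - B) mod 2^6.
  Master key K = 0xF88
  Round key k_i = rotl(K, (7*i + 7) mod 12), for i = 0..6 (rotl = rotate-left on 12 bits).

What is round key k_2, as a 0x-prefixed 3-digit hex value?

K = 0xF88
k_0 = rotl(K, (7*0+7) mod 12) = rotl(K, 7) = 0x47C
k_1 = rotl(K, (7*1+7) mod 12) = rotl(K, 2) = 0xE23
k_2 = rotl(K, (7*2+7) mod 12) = rotl(K, 9) = 0x1F1

0x1F1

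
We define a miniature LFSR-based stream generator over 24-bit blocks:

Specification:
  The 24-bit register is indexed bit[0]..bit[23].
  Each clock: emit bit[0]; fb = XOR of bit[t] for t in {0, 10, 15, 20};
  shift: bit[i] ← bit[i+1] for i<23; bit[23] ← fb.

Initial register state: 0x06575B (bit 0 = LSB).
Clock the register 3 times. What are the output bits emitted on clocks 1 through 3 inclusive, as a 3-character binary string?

reg_0 = 0x06575B
clock 1: out=1, reg = 0x032BAD
clock 2: out=1, reg = 0x8195D6
clock 3: out=0, reg = 0x40CAEB

110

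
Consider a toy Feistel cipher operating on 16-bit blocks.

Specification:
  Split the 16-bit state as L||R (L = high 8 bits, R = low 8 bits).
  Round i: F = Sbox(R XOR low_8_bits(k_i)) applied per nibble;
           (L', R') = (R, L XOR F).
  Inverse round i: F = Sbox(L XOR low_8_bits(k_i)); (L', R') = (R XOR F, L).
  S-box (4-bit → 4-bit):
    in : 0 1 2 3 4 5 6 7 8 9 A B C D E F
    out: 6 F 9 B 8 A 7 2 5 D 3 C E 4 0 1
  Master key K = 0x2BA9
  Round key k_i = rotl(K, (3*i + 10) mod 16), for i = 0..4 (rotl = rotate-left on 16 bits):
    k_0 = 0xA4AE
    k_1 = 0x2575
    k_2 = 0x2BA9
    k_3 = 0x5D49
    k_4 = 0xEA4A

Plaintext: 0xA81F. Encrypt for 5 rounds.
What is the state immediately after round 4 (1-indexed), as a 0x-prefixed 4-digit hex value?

s_0 = plaintext = 0xA81F
s_1 = Round(s_0, k_0) = 0x1F67
s_2 = Round(s_1, k_1) = 0x67E6
s_3 = Round(s_2, k_2) = 0xE6E6
s_4 = Round(s_3, k_3) = 0xE6D7
s_5 = Round(s_4, k_4) = 0xD732

0xE6D7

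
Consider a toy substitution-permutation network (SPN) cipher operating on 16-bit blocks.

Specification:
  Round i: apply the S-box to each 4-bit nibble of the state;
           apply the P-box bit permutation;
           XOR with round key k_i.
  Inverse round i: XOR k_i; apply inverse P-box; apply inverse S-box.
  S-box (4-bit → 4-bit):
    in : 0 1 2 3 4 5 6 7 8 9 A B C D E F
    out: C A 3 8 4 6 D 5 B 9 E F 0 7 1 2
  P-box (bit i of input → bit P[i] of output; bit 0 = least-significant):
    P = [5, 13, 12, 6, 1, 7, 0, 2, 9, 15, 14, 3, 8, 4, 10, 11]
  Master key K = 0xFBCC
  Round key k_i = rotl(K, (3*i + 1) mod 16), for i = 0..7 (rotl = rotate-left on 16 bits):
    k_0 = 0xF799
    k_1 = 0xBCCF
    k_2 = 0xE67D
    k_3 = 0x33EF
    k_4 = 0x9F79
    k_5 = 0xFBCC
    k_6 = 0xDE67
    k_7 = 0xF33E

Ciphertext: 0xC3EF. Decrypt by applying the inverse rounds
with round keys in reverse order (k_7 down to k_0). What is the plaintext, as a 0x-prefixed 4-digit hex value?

0x6FE8

s_0 = ciphertext = 0xC3EF
s_1 = InvRound(s_0, k_7) = 0xFC5A
s_2 = InvRound(s_1, k_6) = 0xF902
s_3 = InvRound(s_2, k_5) = 0xC983
s_4 = InvRound(s_3, k_4) = 0x5626
s_5 = InvRound(s_4, k_3) = 0x7051
s_6 = InvRound(s_5, k_2) = 0x4837
s_7 = InvRound(s_6, k_1) = 0x5AFB
s_8 = InvRound(s_7, k_0) = 0x6FE8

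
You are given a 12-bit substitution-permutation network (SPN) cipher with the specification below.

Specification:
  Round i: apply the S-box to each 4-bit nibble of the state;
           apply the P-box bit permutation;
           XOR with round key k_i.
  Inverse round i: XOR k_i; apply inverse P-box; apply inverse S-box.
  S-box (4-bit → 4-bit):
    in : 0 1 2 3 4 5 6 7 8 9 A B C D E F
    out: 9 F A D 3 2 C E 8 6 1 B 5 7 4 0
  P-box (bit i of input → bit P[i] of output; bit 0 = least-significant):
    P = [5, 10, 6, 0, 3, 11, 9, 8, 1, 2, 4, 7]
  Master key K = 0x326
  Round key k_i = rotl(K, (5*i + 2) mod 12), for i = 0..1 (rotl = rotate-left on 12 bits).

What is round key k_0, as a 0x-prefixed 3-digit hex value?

0xC98

K = 0x326
k_0 = rotl(K, (5*0+2) mod 12) = rotl(K, 2) = 0xC98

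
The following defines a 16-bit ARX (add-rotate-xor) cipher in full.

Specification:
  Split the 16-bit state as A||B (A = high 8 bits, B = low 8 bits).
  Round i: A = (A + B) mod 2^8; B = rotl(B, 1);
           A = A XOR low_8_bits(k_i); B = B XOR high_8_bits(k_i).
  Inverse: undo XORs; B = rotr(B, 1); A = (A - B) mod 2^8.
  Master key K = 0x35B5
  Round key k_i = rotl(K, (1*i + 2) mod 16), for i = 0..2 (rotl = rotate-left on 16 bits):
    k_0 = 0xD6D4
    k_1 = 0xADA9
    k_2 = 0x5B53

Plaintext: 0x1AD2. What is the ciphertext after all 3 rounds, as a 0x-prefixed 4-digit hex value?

s_0 = plaintext = 0x1AD2
s_1 = Round(s_0, k_0) = 0x3873
s_2 = Round(s_1, k_1) = 0x024B
s_3 = Round(s_2, k_2) = 0x1ECD

0x1ECD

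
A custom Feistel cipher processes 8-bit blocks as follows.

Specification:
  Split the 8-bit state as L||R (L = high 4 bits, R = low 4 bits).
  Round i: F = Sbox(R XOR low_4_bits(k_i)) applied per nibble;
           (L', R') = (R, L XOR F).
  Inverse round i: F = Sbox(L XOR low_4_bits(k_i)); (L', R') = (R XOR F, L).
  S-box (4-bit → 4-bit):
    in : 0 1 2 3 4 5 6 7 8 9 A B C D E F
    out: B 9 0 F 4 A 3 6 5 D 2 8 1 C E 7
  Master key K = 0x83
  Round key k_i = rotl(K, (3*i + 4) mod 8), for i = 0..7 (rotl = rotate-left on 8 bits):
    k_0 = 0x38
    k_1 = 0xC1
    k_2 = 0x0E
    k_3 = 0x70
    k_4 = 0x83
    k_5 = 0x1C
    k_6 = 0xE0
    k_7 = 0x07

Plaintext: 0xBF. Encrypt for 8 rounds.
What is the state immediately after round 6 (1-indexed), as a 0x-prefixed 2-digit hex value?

s_0 = plaintext = 0xBF
s_1 = Round(s_0, k_0) = 0xFD
s_2 = Round(s_1, k_1) = 0xDE
s_3 = Round(s_2, k_2) = 0xE6
s_4 = Round(s_3, k_3) = 0x6D
s_5 = Round(s_4, k_4) = 0xD8
s_6 = Round(s_5, k_5) = 0x89
s_7 = Round(s_6, k_6) = 0x95
s_8 = Round(s_7, k_7) = 0x59

0x89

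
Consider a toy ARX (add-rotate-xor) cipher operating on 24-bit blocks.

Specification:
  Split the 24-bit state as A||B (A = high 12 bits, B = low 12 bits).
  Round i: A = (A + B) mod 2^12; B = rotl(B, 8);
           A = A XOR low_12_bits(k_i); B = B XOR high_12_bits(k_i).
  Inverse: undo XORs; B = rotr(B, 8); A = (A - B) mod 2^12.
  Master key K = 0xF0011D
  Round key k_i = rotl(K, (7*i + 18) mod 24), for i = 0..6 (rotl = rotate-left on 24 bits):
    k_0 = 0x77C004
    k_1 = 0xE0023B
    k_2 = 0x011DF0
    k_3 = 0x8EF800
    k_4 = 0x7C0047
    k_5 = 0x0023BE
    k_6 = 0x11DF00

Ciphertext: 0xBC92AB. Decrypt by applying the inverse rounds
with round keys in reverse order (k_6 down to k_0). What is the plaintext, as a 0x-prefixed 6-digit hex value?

0x0542D3

s_0 = ciphertext = 0xBC92AB
s_1 = InvRound(s_0, k_6) = 0x966B63
s_2 = InvRound(s_1, k_5) = 0x4BD61B
s_3 = InvRound(s_2, k_4) = 0x749DB1
s_4 = InvRound(s_3, k_3) = 0x9645E5
s_5 = InvRound(s_4, k_2) = 0x54FF45
s_6 = InvRound(s_5, k_1) = 0x323451
s_7 = InvRound(s_6, k_0) = 0x0542D3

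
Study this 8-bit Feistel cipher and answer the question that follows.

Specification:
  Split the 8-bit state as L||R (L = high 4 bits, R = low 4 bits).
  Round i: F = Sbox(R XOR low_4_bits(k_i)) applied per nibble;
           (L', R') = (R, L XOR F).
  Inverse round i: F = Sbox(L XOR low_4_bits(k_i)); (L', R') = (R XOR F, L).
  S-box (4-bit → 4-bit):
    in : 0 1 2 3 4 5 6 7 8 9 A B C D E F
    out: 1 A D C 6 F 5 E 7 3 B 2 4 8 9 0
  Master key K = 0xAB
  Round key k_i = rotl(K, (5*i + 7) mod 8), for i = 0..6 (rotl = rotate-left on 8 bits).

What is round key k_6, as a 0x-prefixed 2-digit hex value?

0x75

K = 0xAB
k_0 = rotl(K, (5*0+7) mod 8) = rotl(K, 7) = 0xD5
k_1 = rotl(K, (5*1+7) mod 8) = rotl(K, 4) = 0xBA
k_2 = rotl(K, (5*2+7) mod 8) = rotl(K, 1) = 0x57
k_3 = rotl(K, (5*3+7) mod 8) = rotl(K, 6) = 0xEA
k_4 = rotl(K, (5*4+7) mod 8) = rotl(K, 3) = 0x5D
k_5 = rotl(K, (5*5+7) mod 8) = rotl(K, 0) = 0xAB
k_6 = rotl(K, (5*6+7) mod 8) = rotl(K, 5) = 0x75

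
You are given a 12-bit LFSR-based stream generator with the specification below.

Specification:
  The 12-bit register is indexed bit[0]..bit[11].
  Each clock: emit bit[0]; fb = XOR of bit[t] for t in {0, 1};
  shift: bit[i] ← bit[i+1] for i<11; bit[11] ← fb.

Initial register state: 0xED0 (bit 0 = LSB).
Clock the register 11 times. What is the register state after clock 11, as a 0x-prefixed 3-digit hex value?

reg_0 = 0xED0
clock 1: out=0, reg = 0x768
clock 2: out=0, reg = 0x3B4
clock 3: out=0, reg = 0x1DA
clock 4: out=0, reg = 0x8ED
clock 5: out=1, reg = 0xC76
clock 6: out=0, reg = 0xE3B
clock 7: out=1, reg = 0x71D
clock 8: out=1, reg = 0xB8E
clock 9: out=0, reg = 0xDC7
clock 10: out=1, reg = 0x6E3
clock 11: out=1, reg = 0x371

0x371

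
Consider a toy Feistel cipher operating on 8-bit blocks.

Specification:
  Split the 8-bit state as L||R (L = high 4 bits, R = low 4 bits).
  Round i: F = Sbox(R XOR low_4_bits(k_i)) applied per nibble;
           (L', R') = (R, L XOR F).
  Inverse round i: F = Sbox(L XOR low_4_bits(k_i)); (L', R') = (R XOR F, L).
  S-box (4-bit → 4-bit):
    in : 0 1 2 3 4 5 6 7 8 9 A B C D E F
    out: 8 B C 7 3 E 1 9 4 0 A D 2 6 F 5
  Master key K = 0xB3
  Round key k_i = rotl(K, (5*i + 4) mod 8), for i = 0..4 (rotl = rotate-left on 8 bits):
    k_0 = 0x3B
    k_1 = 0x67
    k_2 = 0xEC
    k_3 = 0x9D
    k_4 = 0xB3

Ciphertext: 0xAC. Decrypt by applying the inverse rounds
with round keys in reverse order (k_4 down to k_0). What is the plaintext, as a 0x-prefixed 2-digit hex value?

s_0 = ciphertext = 0xAC
s_1 = InvRound(s_0, k_4) = 0xCA
s_2 = InvRound(s_1, k_3) = 0x1C
s_3 = InvRound(s_2, k_2) = 0xA1
s_4 = InvRound(s_3, k_1) = 0x7A
s_5 = InvRound(s_4, k_0) = 0x87

0x87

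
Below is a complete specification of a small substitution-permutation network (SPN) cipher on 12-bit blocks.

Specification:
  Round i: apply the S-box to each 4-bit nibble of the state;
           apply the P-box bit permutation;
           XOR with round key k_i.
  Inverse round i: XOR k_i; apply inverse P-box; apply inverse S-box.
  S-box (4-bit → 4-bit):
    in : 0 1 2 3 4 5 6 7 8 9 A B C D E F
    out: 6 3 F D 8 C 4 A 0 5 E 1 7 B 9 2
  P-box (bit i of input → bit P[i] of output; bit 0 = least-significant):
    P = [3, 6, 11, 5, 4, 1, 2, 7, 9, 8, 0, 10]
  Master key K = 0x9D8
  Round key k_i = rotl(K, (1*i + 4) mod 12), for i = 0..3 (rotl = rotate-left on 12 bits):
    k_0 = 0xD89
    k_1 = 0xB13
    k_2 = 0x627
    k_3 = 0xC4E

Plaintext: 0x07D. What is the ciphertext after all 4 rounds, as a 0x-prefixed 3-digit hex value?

s_0 = plaintext = 0x07D
s_1 = Round(s_0, k_0) = 0xC62
s_2 = Round(s_1, k_1) = 0x07E
s_3 = Round(s_2, k_2) = 0x78C
s_4 = Round(s_3, k_3) = 0x106

0x106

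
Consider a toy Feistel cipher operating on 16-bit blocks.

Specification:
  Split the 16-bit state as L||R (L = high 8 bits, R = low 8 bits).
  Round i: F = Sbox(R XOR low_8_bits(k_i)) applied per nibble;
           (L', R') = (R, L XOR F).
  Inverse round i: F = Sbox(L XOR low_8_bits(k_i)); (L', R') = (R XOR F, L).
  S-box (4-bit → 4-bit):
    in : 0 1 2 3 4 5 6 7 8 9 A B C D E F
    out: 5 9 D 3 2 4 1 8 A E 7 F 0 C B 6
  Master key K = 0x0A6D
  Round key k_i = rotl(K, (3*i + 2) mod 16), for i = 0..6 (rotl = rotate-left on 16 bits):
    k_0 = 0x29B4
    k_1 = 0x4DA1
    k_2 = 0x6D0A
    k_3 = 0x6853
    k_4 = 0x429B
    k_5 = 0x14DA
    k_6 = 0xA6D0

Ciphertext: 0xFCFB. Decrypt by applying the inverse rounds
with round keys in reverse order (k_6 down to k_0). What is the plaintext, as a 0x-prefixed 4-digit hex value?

s_0 = ciphertext = 0xFCFB
s_1 = InvRound(s_0, k_6) = 0x2BFC
s_2 = InvRound(s_1, k_5) = 0x952B
s_3 = InvRound(s_2, k_4) = 0x7095
s_4 = InvRound(s_3, k_3) = 0x4670
s_5 = InvRound(s_4, k_2) = 0x5046
s_6 = InvRound(s_5, k_1) = 0x2F50
s_7 = InvRound(s_6, k_0) = 0xBF2F

0xBF2F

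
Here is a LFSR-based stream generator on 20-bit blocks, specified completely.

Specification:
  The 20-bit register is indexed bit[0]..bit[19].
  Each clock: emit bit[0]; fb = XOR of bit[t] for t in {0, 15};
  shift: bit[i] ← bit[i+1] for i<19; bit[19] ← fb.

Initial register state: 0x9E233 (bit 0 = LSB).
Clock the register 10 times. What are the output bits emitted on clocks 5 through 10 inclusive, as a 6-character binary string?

110001

reg_0 = 0x9E233
clock 1: out=1, reg = 0x4F119
clock 2: out=1, reg = 0x2788C
clock 3: out=0, reg = 0x13C46
clock 4: out=0, reg = 0x09E23
clock 5: out=1, reg = 0x04F11
clock 6: out=1, reg = 0x82788
clock 7: out=0, reg = 0x413C4
clock 8: out=0, reg = 0x209E2
clock 9: out=0, reg = 0x104F1
clock 10: out=1, reg = 0x88278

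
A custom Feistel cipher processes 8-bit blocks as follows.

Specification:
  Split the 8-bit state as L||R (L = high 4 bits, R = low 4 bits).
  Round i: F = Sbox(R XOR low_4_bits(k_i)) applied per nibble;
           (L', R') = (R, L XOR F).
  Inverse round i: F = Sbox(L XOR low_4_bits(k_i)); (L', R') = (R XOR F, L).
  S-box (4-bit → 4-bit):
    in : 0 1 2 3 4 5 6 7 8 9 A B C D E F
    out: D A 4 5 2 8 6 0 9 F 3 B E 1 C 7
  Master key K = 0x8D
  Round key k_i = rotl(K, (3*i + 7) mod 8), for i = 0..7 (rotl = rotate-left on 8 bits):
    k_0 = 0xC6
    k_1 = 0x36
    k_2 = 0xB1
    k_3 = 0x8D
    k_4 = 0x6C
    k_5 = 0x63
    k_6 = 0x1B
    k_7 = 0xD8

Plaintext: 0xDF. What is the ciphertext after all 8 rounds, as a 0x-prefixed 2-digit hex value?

s_0 = plaintext = 0xDF
s_1 = Round(s_0, k_0) = 0xF2
s_2 = Round(s_1, k_1) = 0x2D
s_3 = Round(s_2, k_2) = 0xDC
s_4 = Round(s_3, k_3) = 0xC7
s_5 = Round(s_4, k_4) = 0x77
s_6 = Round(s_5, k_5) = 0x75
s_7 = Round(s_6, k_6) = 0x5B
s_8 = Round(s_7, k_7) = 0xB0

0xB0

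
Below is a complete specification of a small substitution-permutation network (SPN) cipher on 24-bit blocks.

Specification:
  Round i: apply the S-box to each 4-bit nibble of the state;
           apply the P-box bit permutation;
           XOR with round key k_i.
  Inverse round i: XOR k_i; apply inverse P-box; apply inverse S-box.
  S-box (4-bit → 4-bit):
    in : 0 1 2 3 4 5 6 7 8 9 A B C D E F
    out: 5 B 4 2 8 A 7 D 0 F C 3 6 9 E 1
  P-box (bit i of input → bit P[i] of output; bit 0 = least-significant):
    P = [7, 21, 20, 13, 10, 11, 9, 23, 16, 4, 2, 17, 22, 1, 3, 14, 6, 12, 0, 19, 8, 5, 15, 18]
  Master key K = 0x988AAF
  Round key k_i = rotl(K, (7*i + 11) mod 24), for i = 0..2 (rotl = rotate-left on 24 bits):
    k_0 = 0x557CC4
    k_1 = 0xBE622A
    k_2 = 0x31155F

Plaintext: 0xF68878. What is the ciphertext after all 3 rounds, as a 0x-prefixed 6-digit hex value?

0x254CCD

s_0 = plaintext = 0xF68878
s_1 = Round(s_0, k_0) = 0xD56B85
s_2 = Round(s_1, k_1) = 0xD35330
s_3 = Round(s_2, k_2) = 0x254CCD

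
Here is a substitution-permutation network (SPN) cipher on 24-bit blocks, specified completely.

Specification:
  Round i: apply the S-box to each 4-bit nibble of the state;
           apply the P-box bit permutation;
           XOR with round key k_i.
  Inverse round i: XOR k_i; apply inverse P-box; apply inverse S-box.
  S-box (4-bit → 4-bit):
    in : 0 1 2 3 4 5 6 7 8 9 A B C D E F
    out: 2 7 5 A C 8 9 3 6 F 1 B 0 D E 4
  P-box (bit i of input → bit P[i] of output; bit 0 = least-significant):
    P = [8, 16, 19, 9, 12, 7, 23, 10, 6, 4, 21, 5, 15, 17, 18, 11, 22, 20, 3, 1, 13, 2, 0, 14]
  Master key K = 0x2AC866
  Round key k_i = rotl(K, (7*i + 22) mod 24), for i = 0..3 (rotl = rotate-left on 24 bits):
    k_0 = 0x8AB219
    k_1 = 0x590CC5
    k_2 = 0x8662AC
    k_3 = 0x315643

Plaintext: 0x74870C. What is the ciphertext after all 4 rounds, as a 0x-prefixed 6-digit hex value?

s_0 = plaintext = 0x74870C
s_1 = Round(s_0, k_0) = 0x8C92C7
s_2 = Round(s_1, k_1) = 0x7E8580
s_3 = Round(s_2, k_2) = 0x114202
s_4 = Round(s_3, k_3) = 0x4D7F8E

0x4D7F8E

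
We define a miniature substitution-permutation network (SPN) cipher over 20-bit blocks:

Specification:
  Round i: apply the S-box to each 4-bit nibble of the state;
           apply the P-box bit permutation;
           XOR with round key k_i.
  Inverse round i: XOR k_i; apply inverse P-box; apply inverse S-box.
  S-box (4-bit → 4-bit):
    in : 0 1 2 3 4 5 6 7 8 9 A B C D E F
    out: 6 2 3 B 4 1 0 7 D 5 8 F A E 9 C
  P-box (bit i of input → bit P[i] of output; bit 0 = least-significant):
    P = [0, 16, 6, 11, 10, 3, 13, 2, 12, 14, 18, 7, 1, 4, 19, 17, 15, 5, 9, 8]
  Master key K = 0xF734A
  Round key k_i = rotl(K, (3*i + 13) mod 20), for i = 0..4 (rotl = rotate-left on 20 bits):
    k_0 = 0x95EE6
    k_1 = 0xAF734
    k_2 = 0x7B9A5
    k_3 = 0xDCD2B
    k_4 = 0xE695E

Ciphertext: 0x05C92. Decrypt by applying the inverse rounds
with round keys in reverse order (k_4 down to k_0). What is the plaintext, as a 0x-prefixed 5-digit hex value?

0xA6240

s_0 = ciphertext = 0x05C92
s_1 = InvRound(s_0, k_4) = 0xAF8B4
s_2 = InvRound(s_1, k_3) = 0xA38B2
s_3 = InvRound(s_2, k_2) = 0xE74A2
s_4 = InvRound(s_3, k_1) = 0x82FA6
s_5 = InvRound(s_4, k_0) = 0xA6240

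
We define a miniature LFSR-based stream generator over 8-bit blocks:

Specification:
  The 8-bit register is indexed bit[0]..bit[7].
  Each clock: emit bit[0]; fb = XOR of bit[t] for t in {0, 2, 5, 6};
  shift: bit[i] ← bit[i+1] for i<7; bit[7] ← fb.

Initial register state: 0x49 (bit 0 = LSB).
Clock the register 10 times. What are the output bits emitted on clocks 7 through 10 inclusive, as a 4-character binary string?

1000

reg_0 = 0x49
clock 1: out=1, reg = 0x24
clock 2: out=0, reg = 0x12
clock 3: out=0, reg = 0x09
clock 4: out=1, reg = 0x84
clock 5: out=0, reg = 0xC2
clock 6: out=0, reg = 0xE1
clock 7: out=1, reg = 0xF0
clock 8: out=0, reg = 0x78
clock 9: out=0, reg = 0x3C
clock 10: out=0, reg = 0x1E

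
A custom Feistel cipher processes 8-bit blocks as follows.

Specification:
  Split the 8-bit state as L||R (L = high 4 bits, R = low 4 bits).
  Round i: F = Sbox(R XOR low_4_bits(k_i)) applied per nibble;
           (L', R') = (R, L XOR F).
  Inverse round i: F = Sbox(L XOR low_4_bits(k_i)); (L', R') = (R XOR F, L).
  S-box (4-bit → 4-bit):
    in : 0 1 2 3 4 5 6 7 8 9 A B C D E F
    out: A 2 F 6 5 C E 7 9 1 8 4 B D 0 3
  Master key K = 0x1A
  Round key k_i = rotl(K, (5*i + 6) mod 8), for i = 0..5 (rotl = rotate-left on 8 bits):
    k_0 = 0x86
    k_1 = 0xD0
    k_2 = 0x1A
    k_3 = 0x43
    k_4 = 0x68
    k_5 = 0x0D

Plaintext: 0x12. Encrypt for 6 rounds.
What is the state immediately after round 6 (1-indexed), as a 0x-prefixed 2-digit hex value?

0xE9

s_0 = plaintext = 0x12
s_1 = Round(s_0, k_0) = 0x24
s_2 = Round(s_1, k_1) = 0x47
s_3 = Round(s_2, k_2) = 0x79
s_4 = Round(s_3, k_3) = 0x9F
s_5 = Round(s_4, k_4) = 0xFE
s_6 = Round(s_5, k_5) = 0xE9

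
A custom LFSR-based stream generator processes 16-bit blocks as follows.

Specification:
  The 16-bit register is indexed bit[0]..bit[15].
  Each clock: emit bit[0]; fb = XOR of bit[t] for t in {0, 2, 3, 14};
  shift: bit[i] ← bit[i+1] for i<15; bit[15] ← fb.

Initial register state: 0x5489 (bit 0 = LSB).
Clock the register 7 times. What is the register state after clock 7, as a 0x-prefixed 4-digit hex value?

0x4EA9

reg_0 = 0x5489
clock 1: out=1, reg = 0xAA44
clock 2: out=0, reg = 0xD522
clock 3: out=0, reg = 0xEA91
clock 4: out=1, reg = 0x7548
clock 5: out=0, reg = 0x3AA4
clock 6: out=0, reg = 0x9D52
clock 7: out=0, reg = 0x4EA9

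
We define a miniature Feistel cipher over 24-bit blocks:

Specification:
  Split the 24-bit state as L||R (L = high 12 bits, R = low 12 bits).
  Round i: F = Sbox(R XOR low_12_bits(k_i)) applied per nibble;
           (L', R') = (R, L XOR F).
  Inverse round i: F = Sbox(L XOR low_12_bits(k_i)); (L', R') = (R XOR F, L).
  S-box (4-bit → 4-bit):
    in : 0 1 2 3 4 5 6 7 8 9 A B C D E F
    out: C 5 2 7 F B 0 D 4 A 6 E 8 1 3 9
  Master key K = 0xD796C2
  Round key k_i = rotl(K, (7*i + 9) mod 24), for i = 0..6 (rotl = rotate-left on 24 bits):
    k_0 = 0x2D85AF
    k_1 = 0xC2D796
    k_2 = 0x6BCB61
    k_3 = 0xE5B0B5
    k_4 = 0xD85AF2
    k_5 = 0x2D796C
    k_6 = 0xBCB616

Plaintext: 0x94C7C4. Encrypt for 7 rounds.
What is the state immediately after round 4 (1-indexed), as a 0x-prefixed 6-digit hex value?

0x4A408E

s_0 = plaintext = 0x94C7C4
s_1 = Round(s_0, k_0) = 0x7C4B42
s_2 = Round(s_1, k_1) = 0xB42FDB
s_3 = Round(s_2, k_2) = 0xFDB4A4
s_4 = Round(s_3, k_3) = 0x4A408E
s_5 = Round(s_4, k_4) = 0x08E27C
s_6 = Round(s_5, k_5) = 0x27CED2
s_7 = Round(s_6, k_6) = 0xED26F3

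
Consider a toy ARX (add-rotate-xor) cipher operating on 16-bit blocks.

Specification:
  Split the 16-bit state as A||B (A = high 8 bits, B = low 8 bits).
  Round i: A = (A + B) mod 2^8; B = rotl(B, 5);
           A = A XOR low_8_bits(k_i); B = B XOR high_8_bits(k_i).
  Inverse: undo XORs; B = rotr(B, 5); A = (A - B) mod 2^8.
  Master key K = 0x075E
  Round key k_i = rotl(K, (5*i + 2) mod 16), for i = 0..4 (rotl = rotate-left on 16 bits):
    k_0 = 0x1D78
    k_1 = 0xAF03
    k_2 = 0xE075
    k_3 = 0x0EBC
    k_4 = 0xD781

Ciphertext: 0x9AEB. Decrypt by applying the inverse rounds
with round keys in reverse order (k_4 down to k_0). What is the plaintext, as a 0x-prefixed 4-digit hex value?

0x673C

s_0 = ciphertext = 0x9AEB
s_1 = InvRound(s_0, k_4) = 0x3AE1
s_2 = InvRound(s_1, k_3) = 0x077F
s_3 = InvRound(s_2, k_2) = 0x76FC
s_4 = InvRound(s_3, k_1) = 0xDB9A
s_5 = InvRound(s_4, k_0) = 0x673C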